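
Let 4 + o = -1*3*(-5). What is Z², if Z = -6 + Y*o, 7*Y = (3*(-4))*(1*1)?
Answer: 30276/49 ≈ 617.88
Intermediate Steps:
Y = -12/7 (Y = ((3*(-4))*(1*1))/7 = (-12*1)/7 = (⅐)*(-12) = -12/7 ≈ -1.7143)
o = 11 (o = -4 - 1*3*(-5) = -4 - 3*(-5) = -4 + 15 = 11)
Z = -174/7 (Z = -6 - 12/7*11 = -6 - 132/7 = -174/7 ≈ -24.857)
Z² = (-174/7)² = 30276/49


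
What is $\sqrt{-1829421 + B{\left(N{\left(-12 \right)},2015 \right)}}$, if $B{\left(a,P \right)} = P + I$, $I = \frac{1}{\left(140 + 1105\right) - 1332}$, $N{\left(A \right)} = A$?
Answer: $\frac{i \sqrt{13831636101}}{87} \approx 1351.8 i$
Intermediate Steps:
$I = - \frac{1}{87}$ ($I = \frac{1}{1245 - 1332} = \frac{1}{-87} = - \frac{1}{87} \approx -0.011494$)
$B{\left(a,P \right)} = - \frac{1}{87} + P$ ($B{\left(a,P \right)} = P - \frac{1}{87} = - \frac{1}{87} + P$)
$\sqrt{-1829421 + B{\left(N{\left(-12 \right)},2015 \right)}} = \sqrt{-1829421 + \left(- \frac{1}{87} + 2015\right)} = \sqrt{-1829421 + \frac{175304}{87}} = \sqrt{- \frac{158984323}{87}} = \frac{i \sqrt{13831636101}}{87}$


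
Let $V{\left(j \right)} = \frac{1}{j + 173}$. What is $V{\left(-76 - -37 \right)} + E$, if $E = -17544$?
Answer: $- \frac{2350895}{134} \approx -17544.0$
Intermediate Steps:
$V{\left(j \right)} = \frac{1}{173 + j}$
$V{\left(-76 - -37 \right)} + E = \frac{1}{173 - 39} - 17544 = \frac{1}{134} - 17544 = - \frac{2350895}{134}$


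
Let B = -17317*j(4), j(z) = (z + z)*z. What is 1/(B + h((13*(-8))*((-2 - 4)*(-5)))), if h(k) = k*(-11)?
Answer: -1/519824 ≈ -1.9237e-6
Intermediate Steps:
h(k) = -11*k
j(z) = 2*z² (j(z) = (2*z)*z = 2*z²)
B = -554144 (B = -34634*4² = -34634*16 = -17317*32 = -554144)
1/(B + h((13*(-8))*((-2 - 4)*(-5)))) = 1/(-554144 - 11*13*(-8)*(-2 - 4)*(-5)) = 1/(-554144 - (-1144)*(-6*(-5))) = 1/(-554144 - (-1144)*30) = 1/(-554144 - 11*(-3120)) = 1/(-554144 + 34320) = 1/(-519824) = -1/519824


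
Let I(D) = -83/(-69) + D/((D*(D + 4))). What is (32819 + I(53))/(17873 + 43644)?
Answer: 43027309/80648787 ≈ 0.53351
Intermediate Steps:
I(D) = 83/69 + 1/(4 + D) (I(D) = -83*(-1/69) + D/((D*(4 + D))) = 83/69 + D*(1/(D*(4 + D))) = 83/69 + 1/(4 + D))
(32819 + I(53))/(17873 + 43644) = (32819 + (401 + 83*53)/(69*(4 + 53)))/(17873 + 43644) = (32819 + (1/69)*(401 + 4399)/57)/61517 = (32819 + (1/69)*(1/57)*4800)*(1/61517) = (32819 + 1600/1311)*(1/61517) = (43027309/1311)*(1/61517) = 43027309/80648787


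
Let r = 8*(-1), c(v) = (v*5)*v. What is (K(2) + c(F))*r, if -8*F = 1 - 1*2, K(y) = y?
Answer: -133/8 ≈ -16.625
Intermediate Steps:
F = ⅛ (F = -(1 - 1*2)/8 = -(1 - 2)/8 = -⅛*(-1) = ⅛ ≈ 0.12500)
c(v) = 5*v² (c(v) = (5*v)*v = 5*v²)
r = -8
(K(2) + c(F))*r = (2 + 5*(⅛)²)*(-8) = (2 + 5*(1/64))*(-8) = (2 + 5/64)*(-8) = (133/64)*(-8) = -133/8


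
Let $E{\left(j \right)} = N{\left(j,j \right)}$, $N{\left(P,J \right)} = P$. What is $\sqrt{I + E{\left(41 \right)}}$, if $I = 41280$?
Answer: $\sqrt{41321} \approx 203.28$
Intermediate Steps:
$E{\left(j \right)} = j$
$\sqrt{I + E{\left(41 \right)}} = \sqrt{41280 + 41} = \sqrt{41321}$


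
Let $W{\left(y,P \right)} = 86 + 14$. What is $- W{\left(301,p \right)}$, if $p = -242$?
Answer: $-100$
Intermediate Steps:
$W{\left(y,P \right)} = 100$
$- W{\left(301,p \right)} = \left(-1\right) 100 = -100$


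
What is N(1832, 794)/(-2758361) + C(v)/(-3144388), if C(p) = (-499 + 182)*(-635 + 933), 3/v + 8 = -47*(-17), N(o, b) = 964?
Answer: 128770070097/4336678614034 ≈ 0.029693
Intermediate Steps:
v = 3/791 (v = 3/(-8 - 47*(-17)) = 3/(-8 + 799) = 3/791 ≈ 0.0037927)
C(p) = -94466 (C(p) = -317*298 = -94466)
N(1832, 794)/(-2758361) + C(v)/(-3144388) = 964/(-2758361) - 94466/(-3144388) = 964*(-1/2758361) - 94466*(-1/3144388) = -964/2758361 + 47233/1572194 = 128770070097/4336678614034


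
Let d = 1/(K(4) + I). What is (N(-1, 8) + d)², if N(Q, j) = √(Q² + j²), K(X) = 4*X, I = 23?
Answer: 98866/1521 + 2*√65/39 ≈ 65.414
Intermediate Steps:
d = 1/39 (d = 1/(4*4 + 23) = 1/(16 + 23) = 1/39 ≈ 0.025641)
(N(-1, 8) + d)² = (√((-1)² + 8²) + 1/39)² = (√(1 + 64) + 1/39)² = (√65 + 1/39)² = (1/39 + √65)²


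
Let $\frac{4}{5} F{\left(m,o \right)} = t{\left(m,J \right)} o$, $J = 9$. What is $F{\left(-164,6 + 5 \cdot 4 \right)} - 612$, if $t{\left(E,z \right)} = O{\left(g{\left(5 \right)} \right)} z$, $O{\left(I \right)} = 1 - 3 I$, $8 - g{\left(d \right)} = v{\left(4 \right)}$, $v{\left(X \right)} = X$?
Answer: $- \frac{7659}{2} \approx -3829.5$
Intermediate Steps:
$g{\left(d \right)} = 4$ ($g{\left(d \right)} = 8 - 4 = 4$)
$t{\left(E,z \right)} = - 11 z$ ($t{\left(E,z \right)} = \left(1 - 12\right) z = - 11 z$)
$F{\left(m,o \right)} = - \frac{495 o}{4}$ ($F{\left(m,o \right)} = \frac{5 \left(-11\right) 9 o}{4} = \frac{5 \left(- 99 o\right)}{4} = - \frac{495 o}{4}$)
$F{\left(-164,6 + 5 \cdot 4 \right)} - 612 = - \frac{495 \left(6 + 5 \cdot 4\right)}{4} - 612 = - \frac{495 \left(6 + 20\right)}{4} - 612 = \left(- \frac{495}{4}\right) 26 - 612 = - \frac{6435}{2} - 612 = - \frac{7659}{2}$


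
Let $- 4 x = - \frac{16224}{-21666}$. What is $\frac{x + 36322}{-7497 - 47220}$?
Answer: $- \frac{10089082}{15198699} \approx -0.66381$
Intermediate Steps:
$x = - \frac{676}{3611}$ ($x = - \frac{\left(-16224\right) \frac{1}{-21666}}{4} = - \frac{\left(-16224\right) \left(- \frac{1}{21666}\right)}{4} = \left(- \frac{1}{4}\right) \frac{2704}{3611} = - \frac{676}{3611} \approx -0.18721$)
$\frac{x + 36322}{-7497 - 47220} = \frac{- \frac{676}{3611} + 36322}{-7497 - 47220} = \frac{131158066}{3611 \left(-54717\right)} = \frac{131158066}{3611} \left(- \frac{1}{54717}\right) = - \frac{10089082}{15198699}$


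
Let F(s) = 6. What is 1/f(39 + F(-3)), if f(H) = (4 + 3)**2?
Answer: 1/49 ≈ 0.020408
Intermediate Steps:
f(H) = 49 (f(H) = 7**2 = 49)
1/f(39 + F(-3)) = 1/49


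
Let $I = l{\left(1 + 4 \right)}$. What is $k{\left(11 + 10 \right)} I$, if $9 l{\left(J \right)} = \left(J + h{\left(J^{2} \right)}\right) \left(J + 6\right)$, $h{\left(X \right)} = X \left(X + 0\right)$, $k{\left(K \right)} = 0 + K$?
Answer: $16170$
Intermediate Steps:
$k{\left(K \right)} = K$
$h{\left(X \right)} = X^{2}$ ($h{\left(X \right)} = X X = X^{2}$)
$l{\left(J \right)} = \frac{\left(6 + J\right) \left(J + J^{4}\right)}{9}$ ($l{\left(J \right)} = \frac{\left(J + \left(J^{2}\right)^{2}\right) \left(J + 6\right)}{9} = \frac{\left(J + J^{4}\right) \left(6 + J\right)}{9} = \frac{\left(6 + J\right) \left(J + J^{4}\right)}{9}$)
$I = 770$ ($I = \frac{\left(1 + 4\right) \left(6 + \left(1 + 4\right) + \left(1 + 4\right)^{4} + 6 \left(1 + 4\right)^{3}\right)}{9} = \frac{1}{9} \cdot 5 \left(6 + 5 + 5^{4} + 6 \cdot 5^{3}\right) = \frac{1}{9} \cdot 5 \left(6 + 5 + 625 + 6 \cdot 125\right) = \frac{1}{9} \cdot 5 \left(6 + 5 + 625 + 750\right) = \frac{1}{9} \cdot 5 \cdot 1386 = 770$)
$k{\left(11 + 10 \right)} I = \left(11 + 10\right) 770 = 21 \cdot 770 = 16170$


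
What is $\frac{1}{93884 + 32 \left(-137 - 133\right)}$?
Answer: $\frac{1}{85244} \approx 1.1731 \cdot 10^{-5}$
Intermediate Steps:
$\frac{1}{93884 + 32 \left(-137 - 133\right)} = \frac{1}{93884 + 32 \left(-270\right)} = \frac{1}{93884 - 8640} = \frac{1}{85244}$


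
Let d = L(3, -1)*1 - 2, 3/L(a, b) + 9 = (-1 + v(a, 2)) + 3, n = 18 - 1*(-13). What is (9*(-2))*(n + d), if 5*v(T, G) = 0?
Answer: -3600/7 ≈ -514.29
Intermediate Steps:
v(T, G) = 0 (v(T, G) = (⅕)*0 = 0)
n = 31 (n = 18 + 13 = 31)
L(a, b) = -3/7 (L(a, b) = 3/(-9 + ((-1 + 0) + 3)) = 3/(-9 + (-1 + 3)) = 3/(-9 + 2) = 3/(-7) = 3*(-⅐) = -3/7)
d = -17/7 (d = -3/7*1 - 2 = -3/7 - 2 = -17/7 ≈ -2.4286)
(9*(-2))*(n + d) = (9*(-2))*(31 - 17/7) = -18*200/7 = -3600/7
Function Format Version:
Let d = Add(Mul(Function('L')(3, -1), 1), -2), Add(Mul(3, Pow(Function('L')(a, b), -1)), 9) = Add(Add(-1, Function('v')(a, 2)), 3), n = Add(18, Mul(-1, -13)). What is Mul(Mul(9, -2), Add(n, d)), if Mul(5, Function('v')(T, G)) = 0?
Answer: Rational(-3600, 7) ≈ -514.29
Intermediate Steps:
Function('v')(T, G) = 0 (Function('v')(T, G) = Mul(Rational(1, 5), 0) = 0)
n = 31 (n = Add(18, 13) = 31)
Function('L')(a, b) = Rational(-3, 7) (Function('L')(a, b) = Mul(3, Pow(Add(-9, Add(Add(-1, 0), 3)), -1)) = Mul(3, Pow(Add(-9, Add(-1, 3)), -1)) = Mul(3, Pow(Add(-9, 2), -1)) = Mul(3, Pow(-7, -1)) = Mul(3, Rational(-1, 7)) = Rational(-3, 7))
d = Rational(-17, 7) (d = Add(Mul(Rational(-3, 7), 1), -2) = Add(Rational(-3, 7), -2) = Rational(-17, 7) ≈ -2.4286)
Mul(Mul(9, -2), Add(n, d)) = Mul(Mul(9, -2), Add(31, Rational(-17, 7))) = Mul(-18, Rational(200, 7)) = Rational(-3600, 7)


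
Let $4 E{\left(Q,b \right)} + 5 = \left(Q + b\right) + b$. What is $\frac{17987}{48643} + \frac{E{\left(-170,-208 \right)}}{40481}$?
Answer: $\frac{411968425}{1125209876} \approx 0.36613$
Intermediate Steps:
$E{\left(Q,b \right)} = - \frac{5}{4} + \frac{b}{2} + \frac{Q}{4}$ ($E{\left(Q,b \right)} = - \frac{5}{4} + \frac{\left(Q + b\right) + b}{4} = - \frac{5}{4} + \frac{Q + 2 b}{4} = - \frac{5}{4} + \left(\frac{b}{2} + \frac{Q}{4}\right) = - \frac{5}{4} + \frac{b}{2} + \frac{Q}{4}$)
$\frac{17987}{48643} + \frac{E{\left(-170,-208 \right)}}{40481} = \frac{17987}{48643} + \frac{- \frac{5}{4} + \frac{1}{2} \left(-208\right) + \frac{1}{4} \left(-170\right)}{40481} = 17987 \cdot \frac{1}{48643} + \left(- \frac{5}{4} - 104 - \frac{85}{2}\right) \frac{1}{40481} = \frac{17987}{48643} - \frac{591}{161924} = \frac{411968425}{1125209876}$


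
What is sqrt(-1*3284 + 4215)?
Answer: 7*sqrt(19) ≈ 30.512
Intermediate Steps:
sqrt(-1*3284 + 4215) = sqrt(-3284 + 4215) = sqrt(931) = 7*sqrt(19)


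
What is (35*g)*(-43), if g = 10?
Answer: -15050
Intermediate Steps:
(35*g)*(-43) = (35*10)*(-43) = 350*(-43) = -15050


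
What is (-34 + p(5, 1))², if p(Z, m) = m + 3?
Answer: 900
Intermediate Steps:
p(Z, m) = 3 + m
(-34 + p(5, 1))² = (-34 + (3 + 1))² = (-34 + 4)² = (-30)² = 900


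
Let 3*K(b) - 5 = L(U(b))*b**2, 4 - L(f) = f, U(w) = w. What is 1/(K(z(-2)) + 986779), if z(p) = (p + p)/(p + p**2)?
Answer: 3/2960366 ≈ 1.0134e-6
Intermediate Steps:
L(f) = 4 - f
z(p) = 2*p/(p + p**2) (z(p) = (2*p)/(p + p**2) = 2*p/(p + p**2))
K(b) = 5/3 + b**2*(4 - b)/3 (K(b) = 5/3 + ((4 - b)*b**2)/3 = 5/3 + (b**2*(4 - b))/3 = 5/3 + b**2*(4 - b)/3)
1/(K(z(-2)) + 986779) = 1/((5/3 + (2/(1 - 2))**2*(4 - 2/(1 - 2))/3) + 986779) = 1/((5/3 + (2/(-1))**2*(4 - 2/(-1))/3) + 986779) = 1/((5/3 + (2*(-1))**2*(4 - 2*(-1))/3) + 986779) = 1/((5/3 + (1/3)*(-2)**2*(4 - 1*(-2))) + 986779) = 1/((5/3 + (1/3)*4*(4 + 2)) + 986779) = 1/((5/3 + (1/3)*4*6) + 986779) = 1/((5/3 + 8) + 986779) = 1/(29/3 + 986779) = 1/(2960366/3) = 3/2960366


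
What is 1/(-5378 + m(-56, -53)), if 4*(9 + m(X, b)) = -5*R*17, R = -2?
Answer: -2/10689 ≈ -0.00018711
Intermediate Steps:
m(X, b) = 67/2 (m(X, b) = -9 + (-5*(-2)*17)/4 = -9 + (10*17)/4 = -9 + (¼)*170 = -9 + 85/2 = 67/2)
1/(-5378 + m(-56, -53)) = 1/(-5378 + 67/2) = 1/(-10689/2) = -2/10689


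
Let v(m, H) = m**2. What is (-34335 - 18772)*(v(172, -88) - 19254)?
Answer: -548595310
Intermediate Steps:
(-34335 - 18772)*(v(172, -88) - 19254) = (-34335 - 18772)*(172**2 - 19254) = -53107*(29584 - 19254) = -53107*10330 = -548595310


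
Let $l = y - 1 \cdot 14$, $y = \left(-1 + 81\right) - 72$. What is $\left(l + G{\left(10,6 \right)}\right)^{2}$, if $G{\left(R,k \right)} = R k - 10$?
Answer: $1936$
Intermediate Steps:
$y = 8$ ($y = 80 - 72 = 8$)
$G{\left(R,k \right)} = -10 + R k$
$l = -6$ ($l = 8 - 1 \cdot 14 = 8 - 14 = -6$)
$\left(l + G{\left(10,6 \right)}\right)^{2} = \left(-6 + \left(-10 + 10 \cdot 6\right)\right)^{2} = \left(-6 + \left(-10 + 60\right)\right)^{2} = \left(-6 + 50\right)^{2} = 44^{2} = 1936$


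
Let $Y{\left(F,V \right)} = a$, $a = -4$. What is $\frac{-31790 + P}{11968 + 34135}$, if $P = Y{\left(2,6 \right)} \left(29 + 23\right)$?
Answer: $- \frac{31998}{46103} \approx -0.69405$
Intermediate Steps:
$Y{\left(F,V \right)} = -4$
$P = -208$ ($P = - 4 \left(29 + 23\right) = \left(-4\right) 52 = -208$)
$\frac{-31790 + P}{11968 + 34135} = \frac{-31790 - 208}{11968 + 34135} = - \frac{31998}{46103}$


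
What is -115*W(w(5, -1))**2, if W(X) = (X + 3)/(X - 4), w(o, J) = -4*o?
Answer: -33235/576 ≈ -57.700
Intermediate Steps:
W(X) = (3 + X)/(-4 + X)
-115*W(w(5, -1))**2 = -115*(3 - 4*5)**2/(-4 - 4*5)**2 = -115*(3 - 20)**2/(-4 - 20)**2 = -115*(-17/(-24))**2 = -115*(-1/24*(-17))**2 = -115*(17/24)**2 = -115*289/576 = -33235/576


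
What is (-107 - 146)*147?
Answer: -37191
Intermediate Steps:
(-107 - 146)*147 = -253*147 = -37191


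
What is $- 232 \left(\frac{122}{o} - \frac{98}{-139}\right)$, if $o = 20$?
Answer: $- \frac{1097244}{695} \approx -1578.8$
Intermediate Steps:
$- 232 \left(\frac{122}{o} - \frac{98}{-139}\right) = - 232 \left(\frac{122}{20} - \frac{98}{-139}\right) = - 232 \left(122 \cdot \frac{1}{20} - - \frac{98}{139}\right) = - 232 \left(\frac{61}{10} + \frac{98}{139}\right) = \left(-232\right) \frac{9459}{1390} = - \frac{1097244}{695}$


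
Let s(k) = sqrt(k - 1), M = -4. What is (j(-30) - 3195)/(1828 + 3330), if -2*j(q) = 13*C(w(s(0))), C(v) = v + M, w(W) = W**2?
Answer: -6325/10316 ≈ -0.61312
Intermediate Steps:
s(k) = sqrt(-1 + k)
C(v) = -4 + v (C(v) = v - 4 = -4 + v)
j(q) = 65/2 (j(q) = -13*(-4 + (sqrt(-1 + 0))**2)/2 = -13*(-4 + (sqrt(-1))**2)/2 = -13*(-4 + I**2)/2 = -13*(-4 - 1)/2 = -13*(-5)/2 = -1/2*(-65) = 65/2)
(j(-30) - 3195)/(1828 + 3330) = (65/2 - 3195)/(1828 + 3330) = -6325/2/5158 = -6325/2*1/5158 = -6325/10316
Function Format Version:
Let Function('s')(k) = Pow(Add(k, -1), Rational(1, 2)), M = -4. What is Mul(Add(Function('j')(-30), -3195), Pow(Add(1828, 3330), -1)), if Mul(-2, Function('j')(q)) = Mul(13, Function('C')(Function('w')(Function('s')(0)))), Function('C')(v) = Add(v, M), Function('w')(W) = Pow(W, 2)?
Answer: Rational(-6325, 10316) ≈ -0.61312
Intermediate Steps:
Function('s')(k) = Pow(Add(-1, k), Rational(1, 2))
Function('C')(v) = Add(-4, v) (Function('C')(v) = Add(v, -4) = Add(-4, v))
Function('j')(q) = Rational(65, 2) (Function('j')(q) = Mul(Rational(-1, 2), Mul(13, Add(-4, Pow(Pow(Add(-1, 0), Rational(1, 2)), 2)))) = Mul(Rational(-1, 2), Mul(13, Add(-4, Pow(Pow(-1, Rational(1, 2)), 2)))) = Mul(Rational(-1, 2), Mul(13, Add(-4, Pow(I, 2)))) = Mul(Rational(-1, 2), Mul(13, Add(-4, -1))) = Mul(Rational(-1, 2), Mul(13, -5)) = Mul(Rational(-1, 2), -65) = Rational(65, 2))
Mul(Add(Function('j')(-30), -3195), Pow(Add(1828, 3330), -1)) = Mul(Add(Rational(65, 2), -3195), Pow(Add(1828, 3330), -1)) = Mul(Rational(-6325, 2), Pow(5158, -1)) = Mul(Rational(-6325, 2), Rational(1, 5158)) = Rational(-6325, 10316)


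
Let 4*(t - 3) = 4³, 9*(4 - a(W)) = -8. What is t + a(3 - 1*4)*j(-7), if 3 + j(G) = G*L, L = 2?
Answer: -577/9 ≈ -64.111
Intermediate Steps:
a(W) = 44/9 (a(W) = 4 - ⅑*(-8) = 4 + 8/9 = 44/9)
j(G) = -3 + 2*G (j(G) = -3 + G*2 = -3 + 2*G)
t = 19 (t = 3 + (¼)*4³ = 3 + (¼)*64 = 3 + 16 = 19)
t + a(3 - 1*4)*j(-7) = 19 + 44*(-3 + 2*(-7))/9 = 19 + 44*(-3 - 14)/9 = 19 + (44/9)*(-17) = 19 - 748/9 = -577/9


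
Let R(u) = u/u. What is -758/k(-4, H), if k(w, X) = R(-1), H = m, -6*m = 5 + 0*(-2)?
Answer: -758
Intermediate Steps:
m = -5/6 (m = -(5 + 0*(-2))/6 = -(5 + 0)/6 = -1/6*5 = -5/6 ≈ -0.83333)
H = -5/6 ≈ -0.83333
R(u) = 1
k(w, X) = 1
-758/k(-4, H) = -758/1 = -758*1 = -758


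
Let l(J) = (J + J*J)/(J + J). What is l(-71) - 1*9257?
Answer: -9292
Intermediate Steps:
l(J) = (J + J**2)/(2*J) (l(J) = (J + J**2)/((2*J)) = (J + J**2)*(1/(2*J)) = (J + J**2)/(2*J))
l(-71) - 1*9257 = (1/2 + (1/2)*(-71)) - 1*9257 = (1/2 - 71/2) - 9257 = -35 - 9257 = -9292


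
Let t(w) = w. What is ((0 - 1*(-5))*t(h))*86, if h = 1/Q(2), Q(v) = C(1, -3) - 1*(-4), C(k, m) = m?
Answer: 430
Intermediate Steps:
Q(v) = 1 (Q(v) = -3 - 1*(-4) = -3 + 4 = 1)
h = 1 (h = 1/1 = 1)
((0 - 1*(-5))*t(h))*86 = ((0 - 1*(-5))*1)*86 = ((0 + 5)*1)*86 = (5*1)*86 = 5*86 = 430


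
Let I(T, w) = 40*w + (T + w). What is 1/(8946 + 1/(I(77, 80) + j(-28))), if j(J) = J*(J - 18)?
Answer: 4645/41554171 ≈ 0.00011178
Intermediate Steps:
j(J) = J*(-18 + J)
I(T, w) = T + 41*w
1/(8946 + 1/(I(77, 80) + j(-28))) = 1/(8946 + 1/((77 + 41*80) - 28*(-18 - 28))) = 1/(8946 + 1/((77 + 3280) - 28*(-46))) = 1/(8946 + 1/(3357 + 1288)) = 1/(8946 + 1/4645) = 1/(41554171/4645) = 4645/41554171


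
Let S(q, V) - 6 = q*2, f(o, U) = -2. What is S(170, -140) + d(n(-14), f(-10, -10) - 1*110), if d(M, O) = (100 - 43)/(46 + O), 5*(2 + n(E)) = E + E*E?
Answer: 7593/22 ≈ 345.14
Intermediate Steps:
S(q, V) = 6 + 2*q (S(q, V) = 6 + q*2 = 6 + 2*q)
n(E) = -2 + E/5 + E**2/5 (n(E) = -2 + (E + E*E)/5 = -2 + (E + E**2)/5 = -2 + (E/5 + E**2/5) = -2 + E/5 + E**2/5)
d(M, O) = 57/(46 + O)
S(170, -140) + d(n(-14), f(-10, -10) - 1*110) = (6 + 2*170) + 57/(46 + (-2 - 1*110)) = (6 + 340) + 57/(46 + (-2 - 110)) = 346 + 57/(46 - 112) = 346 + 57/(-66) = 346 + 57*(-1/66) = 346 - 19/22 = 7593/22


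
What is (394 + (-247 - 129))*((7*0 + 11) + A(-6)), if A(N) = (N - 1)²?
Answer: 1080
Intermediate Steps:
A(N) = (-1 + N)²
(394 + (-247 - 129))*((7*0 + 11) + A(-6)) = (394 + (-247 - 129))*((7*0 + 11) + (-1 - 6)²) = (394 - 376)*((0 + 11) + (-7)²) = 18*(11 + 49) = 18*60 = 1080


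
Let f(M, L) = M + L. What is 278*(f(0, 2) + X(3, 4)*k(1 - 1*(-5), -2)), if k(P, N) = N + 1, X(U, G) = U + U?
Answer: -1112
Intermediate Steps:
f(M, L) = L + M
X(U, G) = 2*U
k(P, N) = 1 + N
278*(f(0, 2) + X(3, 4)*k(1 - 1*(-5), -2)) = 278*((2 + 0) + (2*3)*(1 - 2)) = 278*(2 + 6*(-1)) = 278*(2 - 6) = 278*(-4) = -1112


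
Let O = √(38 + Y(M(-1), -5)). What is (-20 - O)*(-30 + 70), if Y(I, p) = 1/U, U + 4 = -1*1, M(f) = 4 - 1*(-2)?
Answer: -800 - 24*√105 ≈ -1045.9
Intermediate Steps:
M(f) = 6 (M(f) = 4 + 2 = 6)
U = -5 (U = -4 - 1*1 = -4 - 1 = -5)
Y(I, p) = -⅕ (Y(I, p) = 1/(-5) = -⅕)
O = 3*√105/5 (O = √(38 - ⅕) = √(189/5) = 3*√105/5 ≈ 6.1482)
(-20 - O)*(-30 + 70) = (-20 - 3*√105/5)*(-30 + 70) = (-20 - 3*√105/5)*40 = -800 - 24*√105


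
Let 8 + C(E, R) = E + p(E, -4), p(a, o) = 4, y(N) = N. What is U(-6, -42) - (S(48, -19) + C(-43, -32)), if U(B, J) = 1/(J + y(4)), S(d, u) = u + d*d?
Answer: -85045/38 ≈ -2238.0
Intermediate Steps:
S(d, u) = u + d**2
U(B, J) = 1/(4 + J) (U(B, J) = 1/(J + 4) = 1/(4 + J))
C(E, R) = -4 + E (C(E, R) = -8 + (E + 4) = -8 + (4 + E) = -4 + E)
U(-6, -42) - (S(48, -19) + C(-43, -32)) = 1/(4 - 42) - ((-19 + 48**2) + (-4 - 43)) = 1/(-38) - ((-19 + 2304) - 47) = -1/38 - (2285 - 47) = -1/38 - 1*2238 = -1/38 - 2238 = -85045/38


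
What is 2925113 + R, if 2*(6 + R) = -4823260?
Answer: 513477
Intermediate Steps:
R = -2411636 (R = -6 + (1/2)*(-4823260) = -6 - 2411630 = -2411636)
2925113 + R = 2925113 - 2411636 = 513477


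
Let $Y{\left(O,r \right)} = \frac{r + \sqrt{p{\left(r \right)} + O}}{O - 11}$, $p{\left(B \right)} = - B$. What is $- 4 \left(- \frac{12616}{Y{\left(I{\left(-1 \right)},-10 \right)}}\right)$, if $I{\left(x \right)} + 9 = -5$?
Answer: $\frac{1577000}{13} + \frac{315400 i}{13} \approx 1.2131 \cdot 10^{5} + 24262.0 i$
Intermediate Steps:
$I{\left(x \right)} = -14$ ($I{\left(x \right)} = -9 - 5 = -14$)
$Y{\left(O,r \right)} = \frac{r + \sqrt{O - r}}{-11 + O}$ ($Y{\left(O,r \right)} = \frac{r + \sqrt{- r + O}}{O - 11} = \frac{r + \sqrt{O - r}}{-11 + O}$)
$- 4 \left(- \frac{12616}{Y{\left(I{\left(-1 \right)},-10 \right)}}\right) = - 4 \left(- \frac{12616}{\frac{1}{-11 - 14} \left(-10 + \sqrt{-14 - -10}\right)}\right) = - 4 \left(- \frac{12616}{\frac{1}{-25} \left(-10 + \sqrt{-14 + 10}\right)}\right) = - 4 \left(- \frac{12616}{\left(- \frac{1}{25}\right) \left(-10 + \sqrt{-4}\right)}\right) = - 4 \left(- \frac{12616}{\left(- \frac{1}{25}\right) \left(-10 + 2 i\right)}\right) = - 4 \left(- \frac{12616}{\frac{2}{5} - \frac{2 i}{25}}\right) = - 4 \left(- 12616 \frac{625 \left(\frac{2}{5} + \frac{2 i}{25}\right)}{104}\right) = - 4 \left(- \frac{985625 \left(\frac{2}{5} + \frac{2 i}{25}\right)}{13}\right) = \frac{3942500 \left(\frac{2}{5} + \frac{2 i}{25}\right)}{13}$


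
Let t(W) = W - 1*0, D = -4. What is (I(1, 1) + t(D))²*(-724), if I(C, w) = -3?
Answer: -35476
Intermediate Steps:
t(W) = W (t(W) = W + 0 = W)
(I(1, 1) + t(D))²*(-724) = (-3 - 4)²*(-724) = (-7)²*(-724) = 49*(-724) = -35476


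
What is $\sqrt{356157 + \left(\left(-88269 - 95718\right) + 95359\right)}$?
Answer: $\sqrt{267529} \approx 517.23$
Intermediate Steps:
$\sqrt{356157 + \left(\left(-88269 - 95718\right) + 95359\right)} = \sqrt{356157 + \left(-183987 + 95359\right)} = \sqrt{356157 - 88628} = \sqrt{267529}$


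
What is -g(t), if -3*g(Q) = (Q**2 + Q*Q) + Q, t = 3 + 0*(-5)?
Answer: 7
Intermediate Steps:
t = 3 (t = 3 + 0 = 3)
g(Q) = -2*Q**2/3 - Q/3 (g(Q) = -((Q**2 + Q*Q) + Q)/3 = -((Q**2 + Q**2) + Q)/3 = -(2*Q**2 + Q)/3 = -(Q + 2*Q**2)/3 = -2*Q**2/3 - Q/3)
-g(t) = -(-1)*3*(1 + 2*3)/3 = -(-1)*3*(1 + 6)/3 = -(-1)*3*7/3 = -1*(-7) = 7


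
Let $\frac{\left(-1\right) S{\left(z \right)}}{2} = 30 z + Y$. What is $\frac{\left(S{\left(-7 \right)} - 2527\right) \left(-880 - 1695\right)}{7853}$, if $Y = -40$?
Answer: $\frac{5219525}{7853} \approx 664.65$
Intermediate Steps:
$S{\left(z \right)} = 80 - 60 z$ ($S{\left(z \right)} = - 2 \left(30 z - 40\right) = - 2 \left(-40 + 30 z\right) = 80 - 60 z$)
$\frac{\left(S{\left(-7 \right)} - 2527\right) \left(-880 - 1695\right)}{7853} = \frac{\left(\left(80 - -420\right) - 2527\right) \left(-880 - 1695\right)}{7853} = \left(\left(80 + 420\right) - 2527\right) \left(-880 - 1695\right) \frac{1}{7853} = \left(500 - 2527\right) \left(-880 - 1695\right) \frac{1}{7853} = \left(-2027\right) \left(-2575\right) \frac{1}{7853} = 5219525 \cdot \frac{1}{7853} = \frac{5219525}{7853}$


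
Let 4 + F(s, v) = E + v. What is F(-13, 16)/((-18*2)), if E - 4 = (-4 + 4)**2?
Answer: -4/9 ≈ -0.44444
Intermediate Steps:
E = 4 (E = 4 + (-4 + 4)**2 = 4 + 0**2 = 4 + 0 = 4)
F(s, v) = v (F(s, v) = -4 + (4 + v) = v)
F(-13, 16)/((-18*2)) = 16/((-18*2)) = 16/(-36) = 16*(-1/36) = -4/9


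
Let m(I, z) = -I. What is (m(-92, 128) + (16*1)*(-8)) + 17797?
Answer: 17761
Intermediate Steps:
(m(-92, 128) + (16*1)*(-8)) + 17797 = (-1*(-92) + (16*1)*(-8)) + 17797 = (92 + 16*(-8)) + 17797 = (92 - 128) + 17797 = -36 + 17797 = 17761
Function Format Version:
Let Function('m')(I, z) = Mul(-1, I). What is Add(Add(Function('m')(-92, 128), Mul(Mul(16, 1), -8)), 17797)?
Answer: 17761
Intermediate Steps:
Add(Add(Function('m')(-92, 128), Mul(Mul(16, 1), -8)), 17797) = Add(Add(Mul(-1, -92), Mul(Mul(16, 1), -8)), 17797) = Add(Add(92, Mul(16, -8)), 17797) = Add(Add(92, -128), 17797) = Add(-36, 17797) = 17761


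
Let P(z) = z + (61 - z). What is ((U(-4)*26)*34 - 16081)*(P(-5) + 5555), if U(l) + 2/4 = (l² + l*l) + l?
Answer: 46214064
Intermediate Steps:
U(l) = -½ + l + 2*l² (U(l) = -½ + ((l² + l*l) + l) = -½ + ((l² + l²) + l) = -½ + (2*l² + l) = -½ + (l + 2*l²) = -½ + l + 2*l²)
P(z) = 61
((U(-4)*26)*34 - 16081)*(P(-5) + 5555) = (((-½ - 4 + 2*(-4)²)*26)*34 - 16081)*(61 + 5555) = (((-½ - 4 + 2*16)*26)*34 - 16081)*5616 = (((-½ - 4 + 32)*26)*34 - 16081)*5616 = (((55/2)*26)*34 - 16081)*5616 = (715*34 - 16081)*5616 = (24310 - 16081)*5616 = 8229*5616 = 46214064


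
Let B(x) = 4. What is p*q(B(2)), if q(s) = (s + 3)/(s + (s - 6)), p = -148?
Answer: -518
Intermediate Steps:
q(s) = (3 + s)/(-6 + 2*s) (q(s) = (3 + s)/(s + (-6 + s)) = (3 + s)/(-6 + 2*s))
p*q(B(2)) = -74*(3 + 4)/(-3 + 4) = -74*7/1 = -74*7 = -148*7/2 = -518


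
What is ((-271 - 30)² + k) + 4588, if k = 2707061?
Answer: 2802250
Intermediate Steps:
((-271 - 30)² + k) + 4588 = ((-271 - 30)² + 2707061) + 4588 = ((-301)² + 2707061) + 4588 = (90601 + 2707061) + 4588 = 2797662 + 4588 = 2802250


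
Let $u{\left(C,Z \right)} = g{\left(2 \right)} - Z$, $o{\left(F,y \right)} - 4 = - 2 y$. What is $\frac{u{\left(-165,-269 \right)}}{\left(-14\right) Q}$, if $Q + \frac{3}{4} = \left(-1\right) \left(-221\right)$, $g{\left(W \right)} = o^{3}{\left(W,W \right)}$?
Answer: $- \frac{538}{6167} \approx -0.087239$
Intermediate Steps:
$o{\left(F,y \right)} = 4 - 2 y$
$g{\left(W \right)} = \left(4 - 2 W\right)^{3}$
$Q = \frac{881}{4}$ ($Q = - \frac{3}{4} - -221 = - \frac{3}{4} + 221 = \frac{881}{4} \approx 220.25$)
$u{\left(C,Z \right)} = - Z$ ($u{\left(C,Z \right)} = - 8 \left(-2 + 2\right)^{3} - Z = - 8 \cdot 0^{3} - Z = \left(-8\right) 0 - Z = 0 - Z = - Z$)
$\frac{u{\left(-165,-269 \right)}}{\left(-14\right) Q} = \frac{\left(-1\right) \left(-269\right)}{\left(-14\right) \frac{881}{4}} = \frac{269}{- \frac{6167}{2}} = 269 \left(- \frac{2}{6167}\right) = - \frac{538}{6167}$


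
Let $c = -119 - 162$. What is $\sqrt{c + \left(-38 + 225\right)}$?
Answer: $i \sqrt{94} \approx 9.6954 i$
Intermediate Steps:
$c = -281$ ($c = -119 - 162 = -281$)
$\sqrt{c + \left(-38 + 225\right)} = \sqrt{-281 + \left(-38 + 225\right)} = \sqrt{-281 + 187} = \sqrt{-94} = i \sqrt{94}$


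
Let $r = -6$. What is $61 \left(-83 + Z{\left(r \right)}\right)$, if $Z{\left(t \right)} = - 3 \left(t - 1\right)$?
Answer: $-3782$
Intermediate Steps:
$Z{\left(t \right)} = 3 - 3 t$ ($Z{\left(t \right)} = - 3 \left(-1 + t\right) = 3 - 3 t$)
$61 \left(-83 + Z{\left(r \right)}\right) = 61 \left(-83 + \left(3 - -18\right)\right) = 61 \left(-83 + \left(3 + 18\right)\right) = 61 \left(-83 + 21\right) = 61 \left(-62\right) = -3782$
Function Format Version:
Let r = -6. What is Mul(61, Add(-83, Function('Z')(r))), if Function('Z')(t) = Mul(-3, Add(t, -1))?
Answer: -3782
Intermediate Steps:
Function('Z')(t) = Add(3, Mul(-3, t)) (Function('Z')(t) = Mul(-3, Add(-1, t)) = Add(3, Mul(-3, t)))
Mul(61, Add(-83, Function('Z')(r))) = Mul(61, Add(-83, Add(3, Mul(-3, -6)))) = Mul(61, Add(-83, Add(3, 18))) = Mul(61, Add(-83, 21)) = Mul(61, -62) = -3782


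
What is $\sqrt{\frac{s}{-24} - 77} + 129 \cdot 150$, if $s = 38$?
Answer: $19350 + \frac{i \sqrt{2829}}{6} \approx 19350.0 + 8.8647 i$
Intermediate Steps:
$\sqrt{\frac{s}{-24} - 77} + 129 \cdot 150 = \sqrt{\frac{38}{-24} - 77} + 129 \cdot 150 = \sqrt{38 \left(- \frac{1}{24}\right) - 77} + 19350 = \sqrt{- \frac{19}{12} - 77} + 19350 = \sqrt{- \frac{943}{12}} + 19350 = \frac{i \sqrt{2829}}{6} + 19350 = 19350 + \frac{i \sqrt{2829}}{6}$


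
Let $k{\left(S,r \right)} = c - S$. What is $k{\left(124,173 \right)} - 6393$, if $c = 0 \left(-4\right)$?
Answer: $-6517$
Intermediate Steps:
$c = 0$
$k{\left(S,r \right)} = - S$ ($k{\left(S,r \right)} = 0 - S = - S$)
$k{\left(124,173 \right)} - 6393 = \left(-1\right) 124 - 6393 = -124 - 6393 = -6517$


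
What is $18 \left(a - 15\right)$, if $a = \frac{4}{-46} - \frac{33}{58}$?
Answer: $- \frac{187965}{667} \approx -281.81$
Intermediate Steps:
$a = - \frac{875}{1334}$ ($a = 4 \left(- \frac{1}{46}\right) - \frac{33}{58} = - \frac{2}{23} - \frac{33}{58} = - \frac{875}{1334} \approx -0.65592$)
$18 \left(a - 15\right) = 18 \left(- \frac{875}{1334} - 15\right) = 18 \left(- \frac{20885}{1334}\right) = - \frac{187965}{667}$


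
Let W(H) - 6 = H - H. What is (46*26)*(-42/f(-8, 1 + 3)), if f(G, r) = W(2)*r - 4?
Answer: -12558/5 ≈ -2511.6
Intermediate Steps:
W(H) = 6 (W(H) = 6 + (H - H) = 6 + 0 = 6)
f(G, r) = -4 + 6*r (f(G, r) = 6*r - 4 = -4 + 6*r)
(46*26)*(-42/f(-8, 1 + 3)) = (46*26)*(-42/(-4 + 6*(1 + 3))) = 1196*(-42/(-4 + 6*4)) = 1196*(-42/(-4 + 24)) = 1196*(-42/20) = 1196*(-42*1/20) = 1196*(-21/10) = -12558/5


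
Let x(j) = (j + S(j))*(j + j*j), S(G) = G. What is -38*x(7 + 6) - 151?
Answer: -179967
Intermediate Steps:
x(j) = 2*j*(j + j²) (x(j) = (j + j)*(j + j*j) = (2*j)*(j + j²) = 2*j*(j + j²))
-38*x(7 + 6) - 151 = -76*(7 + 6)²*(1 + (7 + 6)) - 151 = -76*13²*(1 + 13) - 151 = -76*169*14 - 151 = -38*4732 - 151 = -179816 - 151 = -179967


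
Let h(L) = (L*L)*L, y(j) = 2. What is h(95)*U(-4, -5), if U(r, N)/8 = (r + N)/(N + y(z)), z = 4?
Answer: 20577000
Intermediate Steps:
U(r, N) = 8*(N + r)/(2 + N) (U(r, N) = 8*((r + N)/(N + 2)) = 8*((N + r)/(2 + N)) = 8*(N + r)/(2 + N))
h(L) = L³ (h(L) = L²*L = L³)
h(95)*U(-4, -5) = 95³*(8*(-5 - 4)/(2 - 5)) = 857375*(8*(-9)/(-3)) = 857375*(8*(-⅓)*(-9)) = 857375*24 = 20577000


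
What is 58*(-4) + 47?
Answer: -185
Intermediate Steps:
58*(-4) + 47 = -232 + 47 = -185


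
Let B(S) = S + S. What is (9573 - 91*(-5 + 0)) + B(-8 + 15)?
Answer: 10042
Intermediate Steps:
B(S) = 2*S
(9573 - 91*(-5 + 0)) + B(-8 + 15) = (9573 - 91*(-5 + 0)) + 2*(-8 + 15) = (9573 - 91*(-5)) + 2*7 = (9573 + 455) + 14 = 10028 + 14 = 10042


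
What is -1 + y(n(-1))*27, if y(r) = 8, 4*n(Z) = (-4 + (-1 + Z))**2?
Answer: 215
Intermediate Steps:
n(Z) = (-5 + Z)**2/4 (n(Z) = (-4 + (-1 + Z))**2/4 = (-5 + Z)**2/4)
-1 + y(n(-1))*27 = -1 + 8*27 = -1 + 216 = 215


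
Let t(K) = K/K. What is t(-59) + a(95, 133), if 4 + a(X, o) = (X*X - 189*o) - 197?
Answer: -16312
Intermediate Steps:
a(X, o) = -201 + X² - 189*o (a(X, o) = -4 + ((X*X - 189*o) - 197) = -4 + ((X² - 189*o) - 197) = -4 + (-197 + X² - 189*o) = -201 + X² - 189*o)
t(K) = 1
t(-59) + a(95, 133) = 1 + (-201 + 95² - 189*133) = 1 + (-201 + 9025 - 25137) = 1 - 16313 = -16312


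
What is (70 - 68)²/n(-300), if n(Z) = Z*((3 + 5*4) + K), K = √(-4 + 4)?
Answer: -1/1725 ≈ -0.00057971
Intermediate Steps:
K = 0 (K = √0 = 0)
n(Z) = 23*Z (n(Z) = Z*((3 + 5*4) + 0) = Z*((3 + 20) + 0) = Z*(23 + 0) = Z*23 = 23*Z)
(70 - 68)²/n(-300) = (70 - 68)²/((23*(-300))) = 2²/(-6900) = 4*(-1/6900) = -1/1725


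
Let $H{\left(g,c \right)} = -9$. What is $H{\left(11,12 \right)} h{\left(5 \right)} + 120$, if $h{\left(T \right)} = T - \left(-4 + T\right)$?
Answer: $84$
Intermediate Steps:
$h{\left(T \right)} = 4$
$H{\left(11,12 \right)} h{\left(5 \right)} + 120 = \left(-9\right) 4 + 120 = -36 + 120 = 84$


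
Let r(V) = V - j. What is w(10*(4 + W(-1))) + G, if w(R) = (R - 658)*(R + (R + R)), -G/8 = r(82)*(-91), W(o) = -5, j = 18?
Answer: 66632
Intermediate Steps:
r(V) = -18 + V (r(V) = V - 1*18 = V - 18 = -18 + V)
G = 46592 (G = -8*(-18 + 82)*(-91) = -512*(-91) = -8*(-5824) = 46592)
w(R) = 3*R*(-658 + R) (w(R) = (-658 + R)*(R + 2*R) = (-658 + R)*(3*R) = 3*R*(-658 + R))
w(10*(4 + W(-1))) + G = 3*(10*(4 - 5))*(-658 + 10*(4 - 5)) + 46592 = 3*(10*(-1))*(-658 + 10*(-1)) + 46592 = 3*(-10)*(-658 - 10) + 46592 = 3*(-10)*(-668) + 46592 = 20040 + 46592 = 66632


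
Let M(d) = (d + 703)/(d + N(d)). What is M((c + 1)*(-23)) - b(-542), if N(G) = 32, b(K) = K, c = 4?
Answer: 44398/83 ≈ 534.92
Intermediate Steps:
M(d) = (703 + d)/(32 + d) (M(d) = (d + 703)/(d + 32) = (703 + d)/(32 + d))
M((c + 1)*(-23)) - b(-542) = (703 + (4 + 1)*(-23))/(32 + (4 + 1)*(-23)) - 1*(-542) = (703 + 5*(-23))/(32 + 5*(-23)) + 542 = (703 - 115)/(32 - 115) + 542 = 588/(-83) + 542 = -1/83*588 + 542 = -588/83 + 542 = 44398/83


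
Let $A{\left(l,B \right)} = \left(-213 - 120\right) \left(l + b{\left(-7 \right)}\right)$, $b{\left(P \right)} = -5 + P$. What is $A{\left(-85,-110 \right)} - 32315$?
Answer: $-14$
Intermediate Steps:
$A{\left(l,B \right)} = 3996 - 333 l$ ($A{\left(l,B \right)} = \left(-213 - 120\right) \left(l - 12\right) = - 333 \left(l - 12\right) = - 333 \left(-12 + l\right) = 3996 - 333 l$)
$A{\left(-85,-110 \right)} - 32315 = \left(3996 - -28305\right) - 32315 = \left(3996 + 28305\right) - 32315 = 32301 - 32315 = -14$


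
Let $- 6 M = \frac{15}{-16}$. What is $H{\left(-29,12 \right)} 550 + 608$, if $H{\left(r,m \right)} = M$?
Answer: $\frac{11103}{16} \approx 693.94$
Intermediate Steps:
$M = \frac{5}{32}$ ($M = - \frac{15 \frac{1}{-16}}{6} = - \frac{15 \left(- \frac{1}{16}\right)}{6} = \left(- \frac{1}{6}\right) \left(- \frac{15}{16}\right) = \frac{5}{32} \approx 0.15625$)
$H{\left(r,m \right)} = \frac{5}{32}$
$H{\left(-29,12 \right)} 550 + 608 = \frac{5}{32} \cdot 550 + 608 = \frac{1375}{16} + 608 = \frac{11103}{16}$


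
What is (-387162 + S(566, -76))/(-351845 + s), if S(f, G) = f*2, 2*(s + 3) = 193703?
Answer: 772060/509993 ≈ 1.5139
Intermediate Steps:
s = 193697/2 (s = -3 + (½)*193703 = -3 + 193703/2 = 193697/2 ≈ 96849.)
S(f, G) = 2*f
(-387162 + S(566, -76))/(-351845 + s) = (-387162 + 2*566)/(-351845 + 193697/2) = (-387162 + 1132)/(-509993/2) = -386030*(-2/509993) = 772060/509993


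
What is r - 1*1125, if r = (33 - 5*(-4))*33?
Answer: 624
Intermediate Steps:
r = 1749 (r = (33 + 20)*33 = 53*33 = 1749)
r - 1*1125 = 1749 - 1*1125 = 1749 - 1125 = 624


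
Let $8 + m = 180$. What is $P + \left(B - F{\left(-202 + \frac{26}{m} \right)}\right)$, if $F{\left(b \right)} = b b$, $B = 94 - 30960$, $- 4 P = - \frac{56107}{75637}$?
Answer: $- \frac{465799422751}{6504782} \approx -71609.0$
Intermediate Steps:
$m = 172$ ($m = -8 + 180 = 172$)
$P = \frac{56107}{302548}$ ($P = - \frac{\left(-56107\right) \frac{1}{75637}}{4} = \left(- \frac{1}{4}\right) \left(- \frac{56107}{75637}\right) = \frac{56107}{302548} \approx 0.18545$)
$B = -30866$ ($B = 94 - 30960 = -30866$)
$F{\left(b \right)} = b^{2}$
$P + \left(B - F{\left(-202 + \frac{26}{m} \right)}\right) = \frac{56107}{302548} - \left(30866 + \left(-202 + \frac{26}{172}\right)^{2}\right) = \frac{56107}{302548} - \left(30866 + \left(-202 + 26 \cdot \frac{1}{172}\right)^{2}\right) = \frac{56107}{302548} - \left(30866 + \left(-202 + \frac{13}{86}\right)^{2}\right) = \frac{56107}{302548} - \frac{529619817}{7396} = - \frac{465799422751}{6504782}$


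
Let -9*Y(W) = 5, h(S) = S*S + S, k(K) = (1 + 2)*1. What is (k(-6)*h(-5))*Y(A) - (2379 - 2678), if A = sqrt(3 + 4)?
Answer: 797/3 ≈ 265.67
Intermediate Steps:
k(K) = 3 (k(K) = 3*1 = 3)
A = sqrt(7) ≈ 2.6458
h(S) = S + S**2 (h(S) = S**2 + S = S + S**2)
Y(W) = -5/9 (Y(W) = -1/9*5 = -5/9)
(k(-6)*h(-5))*Y(A) - (2379 - 2678) = (3*(-5*(1 - 5)))*(-5/9) - (2379 - 2678) = (3*(-5*(-4)))*(-5/9) - 1*(-299) = (3*20)*(-5/9) + 299 = 60*(-5/9) + 299 = -100/3 + 299 = 797/3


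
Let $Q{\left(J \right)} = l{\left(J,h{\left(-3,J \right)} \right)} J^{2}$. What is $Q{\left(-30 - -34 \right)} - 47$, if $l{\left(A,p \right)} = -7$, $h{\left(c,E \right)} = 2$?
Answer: $-159$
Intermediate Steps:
$Q{\left(J \right)} = - 7 J^{2}$
$Q{\left(-30 - -34 \right)} - 47 = - 7 \left(-30 - -34\right)^{2} - 47 = - 7 \left(-30 + 34\right)^{2} - 47 = - 7 \cdot 4^{2} - 47 = \left(-7\right) 16 - 47 = -112 - 47 = -159$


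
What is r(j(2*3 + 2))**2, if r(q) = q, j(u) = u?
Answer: 64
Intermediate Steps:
r(j(2*3 + 2))**2 = (2*3 + 2)**2 = (6 + 2)**2 = 8**2 = 64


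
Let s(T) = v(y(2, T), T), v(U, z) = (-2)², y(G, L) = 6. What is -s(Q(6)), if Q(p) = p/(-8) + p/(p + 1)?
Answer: -4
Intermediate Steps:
Q(p) = -p/8 + p/(1 + p) (Q(p) = p*(-⅛) + p/(1 + p) = -p/8 + p/(1 + p))
v(U, z) = 4
s(T) = 4
-s(Q(6)) = -1*4 = -4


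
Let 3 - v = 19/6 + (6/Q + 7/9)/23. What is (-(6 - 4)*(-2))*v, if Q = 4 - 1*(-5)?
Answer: -190/207 ≈ -0.91787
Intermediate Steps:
Q = 9 (Q = 4 + 5 = 9)
v = -95/414 (v = 3 - (19/6 + (6/9 + 7/9)/23) = 3 - (19*(⅙) + (6*(⅑) + 7*(⅑))*(1/23)) = 3 - (19/6 + (⅔ + 7/9)*(1/23)) = 3 - (19/6 + (13/9)*(1/23)) = 3 - (19/6 + 13/207) = 3 - 1*1337/414 = 3 - 1337/414 = -95/414 ≈ -0.22947)
(-(6 - 4)*(-2))*v = (-(6 - 4)*(-2))*(-95/414) = (-1*2*(-2))*(-95/414) = -2*(-2)*(-95/414) = 4*(-95/414) = -190/207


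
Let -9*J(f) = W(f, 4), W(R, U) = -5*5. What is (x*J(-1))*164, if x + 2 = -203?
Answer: -840500/9 ≈ -93389.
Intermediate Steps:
x = -205 (x = -2 - 203 = -205)
W(R, U) = -25
J(f) = 25/9 (J(f) = -⅑*(-25) = 25/9)
(x*J(-1))*164 = -205*25/9*164 = -5125/9*164 = -840500/9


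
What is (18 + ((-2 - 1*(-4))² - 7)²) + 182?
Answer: 209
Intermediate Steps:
(18 + ((-2 - 1*(-4))² - 7)²) + 182 = (18 + ((-2 + 4)² - 7)²) + 182 = (18 + (2² - 7)²) + 182 = (18 + (4 - 7)²) + 182 = (18 + (-3)²) + 182 = (18 + 9) + 182 = 27 + 182 = 209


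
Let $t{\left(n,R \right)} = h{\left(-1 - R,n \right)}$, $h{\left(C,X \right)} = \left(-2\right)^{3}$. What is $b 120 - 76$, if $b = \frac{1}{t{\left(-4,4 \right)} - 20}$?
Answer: $- \frac{562}{7} \approx -80.286$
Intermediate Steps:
$h{\left(C,X \right)} = -8$
$t{\left(n,R \right)} = -8$
$b = - \frac{1}{28}$ ($b = \frac{1}{-8 - 20} = \frac{1}{-28} = - \frac{1}{28} \approx -0.035714$)
$b 120 - 76 = \left(- \frac{1}{28}\right) 120 - 76 = - \frac{30}{7} - 76 = - \frac{562}{7}$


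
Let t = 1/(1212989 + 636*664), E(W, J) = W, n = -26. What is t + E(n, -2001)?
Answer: -42517617/1635293 ≈ -26.000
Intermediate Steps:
t = 1/1635293 (t = 1/(1212989 + 422304) = 1/1635293 ≈ 6.1151e-7)
t + E(n, -2001) = 1/1635293 - 26 = -42517617/1635293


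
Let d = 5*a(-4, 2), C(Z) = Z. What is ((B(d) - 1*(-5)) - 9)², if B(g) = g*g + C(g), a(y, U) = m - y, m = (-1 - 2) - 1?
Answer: 16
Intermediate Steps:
m = -4 (m = -3 - 1 = -4)
a(y, U) = -4 - y
d = 0 (d = 5*(-4 - 1*(-4)) = 5*(-4 + 4) = 5*0 = 0)
B(g) = g + g² (B(g) = g*g + g = g² + g = g + g²)
((B(d) - 1*(-5)) - 9)² = ((0*(1 + 0) - 1*(-5)) - 9)² = ((0*1 + 5) - 9)² = ((0 + 5) - 9)² = (5 - 9)² = (-4)² = 16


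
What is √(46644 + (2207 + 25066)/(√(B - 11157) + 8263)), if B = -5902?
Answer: √3*√((128482215 + 15548*I*√17059)/(8263 + I*√17059)) ≈ 215.98 - 0.00012075*I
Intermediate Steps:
√(46644 + (2207 + 25066)/(√(B - 11157) + 8263)) = √(46644 + (2207 + 25066)/(√(-5902 - 11157) + 8263)) = √(46644 + 27273/(√(-17059) + 8263)) = √(46644 + 27273/(I*√17059 + 8263)) = √(46644 + 27273/(8263 + I*√17059))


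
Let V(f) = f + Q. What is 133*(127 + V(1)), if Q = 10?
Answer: 18354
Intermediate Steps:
V(f) = 10 + f (V(f) = f + 10 = 10 + f)
133*(127 + V(1)) = 133*(127 + (10 + 1)) = 133*(127 + 11) = 133*138 = 18354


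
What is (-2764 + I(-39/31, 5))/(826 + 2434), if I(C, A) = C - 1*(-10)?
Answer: -85413/101060 ≈ -0.84517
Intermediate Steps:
I(C, A) = 10 + C (I(C, A) = C + 10 = 10 + C)
(-2764 + I(-39/31, 5))/(826 + 2434) = (-2764 + (10 - 39/31))/(826 + 2434) = (-2764 + (10 - 39*1/31))/3260 = (-2764 + (10 - 39/31))*(1/3260) = (-2764 + 271/31)*(1/3260) = -85413/31*1/3260 = -85413/101060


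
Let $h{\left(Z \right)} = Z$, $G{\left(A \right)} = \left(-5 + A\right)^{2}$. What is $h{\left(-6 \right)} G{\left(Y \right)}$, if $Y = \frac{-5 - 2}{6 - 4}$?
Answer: $- \frac{867}{2} \approx -433.5$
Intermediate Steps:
$Y = - \frac{7}{2} \approx -3.5$
$h{\left(-6 \right)} G{\left(Y \right)} = - 6 \left(-5 - \frac{7}{2}\right)^{2} = - 6 \left(- \frac{17}{2}\right)^{2} = \left(-6\right) \frac{289}{4} = - \frac{867}{2}$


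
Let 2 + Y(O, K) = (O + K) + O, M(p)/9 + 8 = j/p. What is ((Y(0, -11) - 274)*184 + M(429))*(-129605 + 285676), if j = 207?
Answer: -1180087010549/143 ≈ -8.2524e+9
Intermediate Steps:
M(p) = -72 + 1863/p (M(p) = -72 + 9*(207/p) = -72 + 1863/p)
Y(O, K) = -2 + K + 2*O (Y(O, K) = -2 + ((O + K) + O) = -2 + ((K + O) + O) = -2 + (K + 2*O) = -2 + K + 2*O)
((Y(0, -11) - 274)*184 + M(429))*(-129605 + 285676) = (((-2 - 11 + 2*0) - 274)*184 + (-72 + 1863/429))*(-129605 + 285676) = (((-2 - 11 + 0) - 274)*184 + (-72 + 1863*(1/429)))*156071 = ((-13 - 274)*184 + (-72 + 621/143))*156071 = (-287*184 - 9675/143)*156071 = (-52808 - 9675/143)*156071 = -7561219/143*156071 = -1180087010549/143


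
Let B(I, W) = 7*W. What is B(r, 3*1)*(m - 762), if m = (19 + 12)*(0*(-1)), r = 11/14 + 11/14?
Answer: -16002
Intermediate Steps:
r = 11/7 (r = 11*(1/14) + 11*(1/14) = 11/14 + 11/14 = 11/7 ≈ 1.5714)
m = 0 (m = 31*0 = 0)
B(r, 3*1)*(m - 762) = (7*(3*1))*(0 - 762) = (7*3)*(-762) = 21*(-762) = -16002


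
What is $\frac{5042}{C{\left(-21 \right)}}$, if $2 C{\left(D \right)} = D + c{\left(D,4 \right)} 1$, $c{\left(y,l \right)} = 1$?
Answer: $- \frac{2521}{5} \approx -504.2$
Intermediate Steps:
$C{\left(D \right)} = \frac{1}{2} + \frac{D}{2}$ ($C{\left(D \right)} = \frac{D + 1 \cdot 1}{2} = \frac{D + 1}{2} = \frac{1 + D}{2} = \frac{1}{2} + \frac{D}{2}$)
$\frac{5042}{C{\left(-21 \right)}} = \frac{5042}{\frac{1}{2} + \frac{1}{2} \left(-21\right)} = \frac{5042}{\frac{1}{2} - \frac{21}{2}} = \frac{5042}{-10} = 5042 \left(- \frac{1}{10}\right) = - \frac{2521}{5}$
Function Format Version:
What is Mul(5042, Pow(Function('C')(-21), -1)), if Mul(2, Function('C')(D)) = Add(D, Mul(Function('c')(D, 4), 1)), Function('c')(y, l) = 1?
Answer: Rational(-2521, 5) ≈ -504.20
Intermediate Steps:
Function('C')(D) = Add(Rational(1, 2), Mul(Rational(1, 2), D)) (Function('C')(D) = Mul(Rational(1, 2), Add(D, Mul(1, 1))) = Mul(Rational(1, 2), Add(D, 1)) = Mul(Rational(1, 2), Add(1, D)) = Add(Rational(1, 2), Mul(Rational(1, 2), D)))
Mul(5042, Pow(Function('C')(-21), -1)) = Mul(5042, Pow(Add(Rational(1, 2), Mul(Rational(1, 2), -21)), -1)) = Mul(5042, Pow(Add(Rational(1, 2), Rational(-21, 2)), -1)) = Mul(5042, Pow(-10, -1)) = Mul(5042, Rational(-1, 10)) = Rational(-2521, 5)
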